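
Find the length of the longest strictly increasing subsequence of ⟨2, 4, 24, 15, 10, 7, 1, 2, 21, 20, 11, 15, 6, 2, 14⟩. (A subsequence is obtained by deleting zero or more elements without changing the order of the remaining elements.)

5

Let dp[i] be the longest increasing subsequence ending at position i. Then dp = [1, 2, 3, 3, 3, 3, 1, 2, 4, 4, 4, 5, 3, 2, 5].
The maximum is 5; one witness is 2, 4, 10, 11, 15 at positions 1,2,5,11,12.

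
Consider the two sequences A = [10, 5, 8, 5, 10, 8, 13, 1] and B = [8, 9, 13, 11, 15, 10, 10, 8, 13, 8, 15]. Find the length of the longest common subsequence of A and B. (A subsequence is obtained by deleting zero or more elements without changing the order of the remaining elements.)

A longest common subsequence is 10, 10, 8, 13 (length 4); the LCS DP confirms no longer common subsequence exists.

4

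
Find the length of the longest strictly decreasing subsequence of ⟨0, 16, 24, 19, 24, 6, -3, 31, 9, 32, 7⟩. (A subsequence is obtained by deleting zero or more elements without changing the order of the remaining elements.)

Let dp[i] be the longest decreasing subsequence ending at position i. Then dp = [1, 1, 1, 2, 1, 3, 4, 1, 3, 1, 4].
The maximum is 4; one witness is 24, 19, 6, -3 at positions 3,4,6,7.

4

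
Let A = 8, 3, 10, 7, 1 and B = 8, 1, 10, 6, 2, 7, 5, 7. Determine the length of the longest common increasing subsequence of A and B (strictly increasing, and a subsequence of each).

For each value that appears in both, track the longest common increasing run ending there.
The best achievable length is 2; one witness is 8, 10 (A-positions 1,3, B-positions 1,3).

2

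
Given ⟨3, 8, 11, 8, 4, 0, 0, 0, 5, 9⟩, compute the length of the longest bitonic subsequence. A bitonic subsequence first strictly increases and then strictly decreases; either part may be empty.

One longest bitonic subsequence is 3, 8, 11, 8, 4, 0 (positions 1,2,3,4,5,8): it rises to 11 then falls. Length 6 is optimal.

6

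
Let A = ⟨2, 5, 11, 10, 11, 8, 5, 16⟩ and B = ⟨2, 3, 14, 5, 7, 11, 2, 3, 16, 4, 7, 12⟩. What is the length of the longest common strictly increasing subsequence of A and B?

A longest common strictly increasing subsequence is 2, 5, 11, 16 (length 4); it appears in order in both A and B, and no longer such subsequence exists.

4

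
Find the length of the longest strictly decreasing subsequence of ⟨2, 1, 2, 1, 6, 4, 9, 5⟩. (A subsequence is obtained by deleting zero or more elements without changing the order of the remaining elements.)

2

One longest decreasing subsequence is 2, 1 (positions 1,2), of length 2; no longer one exists.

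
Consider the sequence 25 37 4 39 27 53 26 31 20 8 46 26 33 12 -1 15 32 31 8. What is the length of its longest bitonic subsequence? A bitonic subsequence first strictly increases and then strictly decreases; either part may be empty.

9

One longest bitonic subsequence is 25, 37, 39, 53, 46, 33, 32, 31, 8 (positions 1,2,4,6,11,13,17,18,19): it rises to 53 then falls. Length 9 is optimal.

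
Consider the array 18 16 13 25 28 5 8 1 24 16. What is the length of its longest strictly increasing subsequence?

Scanning left to right, the best length ending at each element is: 18→1, 16→1, 13→1, 25→2, 28→3, 5→1, 8→2, 1→1, 24→3, 16→3.
So the longest increasing subsequence has length 3, e.g. 18, 25, 28.

3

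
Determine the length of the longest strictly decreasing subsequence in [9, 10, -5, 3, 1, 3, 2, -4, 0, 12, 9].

4

One longest decreasing subsequence is 9, 3, 1, -4 (positions 1,4,5,8), of length 4; no longer one exists.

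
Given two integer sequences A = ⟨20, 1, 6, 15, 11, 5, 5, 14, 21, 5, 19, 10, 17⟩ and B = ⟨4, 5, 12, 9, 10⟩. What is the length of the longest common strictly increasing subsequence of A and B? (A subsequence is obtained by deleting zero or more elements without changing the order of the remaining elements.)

2

For each value that appears in both, track the longest common increasing run ending there.
The best achievable length is 2; one witness is 5, 10 (A-positions 6,12, B-positions 2,5).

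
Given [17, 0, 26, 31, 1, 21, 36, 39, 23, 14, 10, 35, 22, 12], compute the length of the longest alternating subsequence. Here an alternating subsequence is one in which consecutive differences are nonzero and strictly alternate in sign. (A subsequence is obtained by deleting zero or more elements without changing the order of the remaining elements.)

A longest alternating subsequence is 17, 0, 26, 1, 36, 23, 35, 22 (positions 1,2,3,5,7,9,12,13); its 7 consecutive differences strictly alternate in sign, and length 8 is optimal.

8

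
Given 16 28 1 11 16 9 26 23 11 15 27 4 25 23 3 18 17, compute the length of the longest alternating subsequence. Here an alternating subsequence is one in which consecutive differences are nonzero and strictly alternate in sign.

13

A longest alternating subsequence is 16, 28, 1, 11, 9, 26, 11, 15, 4, 25, 3, 18, 17 (positions 1,2,3,4,6,7,9,10,12,13,15,16,17); its 12 consecutive differences strictly alternate in sign, and length 13 is optimal.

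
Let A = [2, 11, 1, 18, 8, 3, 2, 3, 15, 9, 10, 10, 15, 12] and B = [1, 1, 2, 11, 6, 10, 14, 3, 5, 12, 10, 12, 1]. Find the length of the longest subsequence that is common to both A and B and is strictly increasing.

A longest common strictly increasing subsequence is 1, 2, 3, 10, 12 (length 5); it appears in order in both A and B, and no longer such subsequence exists.

5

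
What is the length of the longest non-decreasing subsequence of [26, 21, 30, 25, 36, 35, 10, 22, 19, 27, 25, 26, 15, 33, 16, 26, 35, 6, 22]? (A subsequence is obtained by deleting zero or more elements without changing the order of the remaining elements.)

6

Scanning left to right, the best length ending at each element is: 26→1, 21→1, 30→2, 25→2, 36→3, 35→3, 10→1, 22→2, 19→2, 27→3, 25→3, 26→4, 15→2, 33→5, 16→3, 26→5, 35→6, 6→1, 22→4.
So the longest non-decreasing subsequence has length 6, e.g. 21, 25, 25, 26, 33, 35.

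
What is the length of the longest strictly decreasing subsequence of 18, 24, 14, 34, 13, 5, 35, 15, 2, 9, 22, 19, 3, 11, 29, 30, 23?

5

One longest decreasing subsequence is 18, 14, 13, 5, 2 (positions 1,3,5,6,9), of length 5; no longer one exists.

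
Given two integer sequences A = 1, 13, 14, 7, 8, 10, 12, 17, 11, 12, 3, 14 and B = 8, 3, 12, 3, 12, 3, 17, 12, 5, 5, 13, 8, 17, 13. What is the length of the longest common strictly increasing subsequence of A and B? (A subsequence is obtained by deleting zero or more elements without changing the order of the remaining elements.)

3

For each value that appears in both, track the longest common increasing run ending there.
The best achievable length is 3; one witness is 8, 12, 17 (A-positions 5,7,8, B-positions 1,3,7).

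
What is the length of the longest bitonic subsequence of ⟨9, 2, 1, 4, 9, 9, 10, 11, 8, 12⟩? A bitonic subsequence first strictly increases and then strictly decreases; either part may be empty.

Let inc[i] be the LIS ending at i and dec[i] the longest strictly decreasing subsequence starting at i. inc = [1, 1, 1, 2, 3, 3, 4, 5, 3, 6], dec = [3, 2, 1, 1, 2, 2, 2, 2, 1, 1].
max_i inc[i]+dec[i]−1 = 6, with one witness 2, 4, 9, 10, 11, 8.

6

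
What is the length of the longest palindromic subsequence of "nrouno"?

3

Using dp[i][j] = 2 + dp[i+1][j−1] if the ends match, else max(dp[i+1][j], dp[i][j−1]):
dp[1][6] = 3. A witness is ono at positions 3,5,6.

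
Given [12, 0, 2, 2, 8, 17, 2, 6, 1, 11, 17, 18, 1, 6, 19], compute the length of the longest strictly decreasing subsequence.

Scanning left to right, the best length ending at each element is: 12→1, 0→2, 2→2, 2→2, 8→2, 17→1, 2→3, 6→3, 1→4, 11→2, 17→1, 18→1, 1→4, 6→3, 19→1.
So the longest decreasing subsequence has length 4, e.g. 12, 8, 2, 1.

4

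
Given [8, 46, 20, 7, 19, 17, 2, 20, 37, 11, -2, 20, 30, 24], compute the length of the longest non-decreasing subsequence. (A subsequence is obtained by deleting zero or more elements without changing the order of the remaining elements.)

Scanning left to right, the best length ending at each element is: 8→1, 46→2, 20→2, 7→1, 19→2, 17→2, 2→1, 20→3, 37→4, 11→2, -2→1, 20→4, 30→5, 24→5.
So the longest non-decreasing subsequence has length 5, e.g. 8, 20, 20, 20, 30.

5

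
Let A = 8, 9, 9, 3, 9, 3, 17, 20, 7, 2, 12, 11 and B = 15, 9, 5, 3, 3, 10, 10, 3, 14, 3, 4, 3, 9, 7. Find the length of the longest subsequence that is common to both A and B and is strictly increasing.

A longest common strictly increasing subsequence is 3, 9 (length 2); it appears in order in both A and B, and no longer such subsequence exists.

2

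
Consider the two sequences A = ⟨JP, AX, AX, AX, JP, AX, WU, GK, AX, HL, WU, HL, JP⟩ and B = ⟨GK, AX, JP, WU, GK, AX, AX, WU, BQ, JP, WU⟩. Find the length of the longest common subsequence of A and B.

A longest common subsequence is AX, JP, WU, GK, AX, WU, JP (length 7); the LCS DP confirms no longer common subsequence exists.

7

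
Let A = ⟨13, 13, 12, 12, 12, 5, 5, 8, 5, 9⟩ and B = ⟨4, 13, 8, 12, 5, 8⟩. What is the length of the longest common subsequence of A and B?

4

Backtracking the LCS table gives one alignment: 13 (A1,B2) → 12 (A5,B4) → 5 (A7,B5) → 8 (A8,B6).
So the longest common subsequence has length 4.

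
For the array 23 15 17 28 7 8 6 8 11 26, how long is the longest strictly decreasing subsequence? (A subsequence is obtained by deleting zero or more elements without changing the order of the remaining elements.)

Scanning left to right, the best length ending at each element is: 23→1, 15→2, 17→2, 28→1, 7→3, 8→3, 6→4, 8→3, 11→3, 26→2.
So the longest decreasing subsequence has length 4, e.g. 23, 15, 7, 6.

4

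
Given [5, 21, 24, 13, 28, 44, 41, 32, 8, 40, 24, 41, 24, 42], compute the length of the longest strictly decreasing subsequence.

4

Scanning left to right, the best length ending at each element is: 5→1, 21→1, 24→1, 13→2, 28→1, 44→1, 41→2, 32→3, 8→4, 40→3, 24→4, 41→2, 24→4, 42→2.
So the longest decreasing subsequence has length 4, e.g. 44, 41, 32, 8.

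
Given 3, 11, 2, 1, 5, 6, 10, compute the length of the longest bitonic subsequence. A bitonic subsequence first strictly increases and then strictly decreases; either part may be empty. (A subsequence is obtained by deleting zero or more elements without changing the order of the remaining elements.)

Let inc[i] be the LIS ending at i and dec[i] the longest strictly decreasing subsequence starting at i. inc = [1, 2, 1, 1, 2, 3, 4], dec = [3, 3, 2, 1, 1, 1, 1].
max_i inc[i]+dec[i]−1 = 4, with one witness 3, 11, 2, 1.

4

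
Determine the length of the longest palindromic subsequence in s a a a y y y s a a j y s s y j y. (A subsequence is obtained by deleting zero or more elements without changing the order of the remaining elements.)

One longest palindromic subsequence is saayyyaas (positions 1,3,4,5,6,7,9,10,14); it reads the same forward and backward, and the interval DP gives dp[1][17] = 9.

9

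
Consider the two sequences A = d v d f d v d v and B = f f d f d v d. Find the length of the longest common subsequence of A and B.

5

A longest common subsequence is dfdvd (length 5); the LCS DP confirms no longer common subsequence exists.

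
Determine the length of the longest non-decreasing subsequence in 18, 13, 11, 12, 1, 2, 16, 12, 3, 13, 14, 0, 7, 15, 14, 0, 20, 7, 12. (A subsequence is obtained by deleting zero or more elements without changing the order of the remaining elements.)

One longest non-decreasing subsequence is 11, 12, 12, 13, 14, 15, 20 (positions 3,4,8,10,11,14,17), of length 7; no longer one exists.

7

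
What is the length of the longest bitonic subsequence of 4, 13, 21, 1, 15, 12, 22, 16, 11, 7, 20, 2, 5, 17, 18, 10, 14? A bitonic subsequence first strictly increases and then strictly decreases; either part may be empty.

Let inc[i] be the LIS ending at i and dec[i] the longest strictly decreasing subsequence starting at i. inc = [1, 2, 3, 1, 3, 2, 4, 4, 2, 2, 5, 2, 3, 5, 6, 4, 5], dec = [2, 5, 6, 1, 5, 4, 5, 4, 3, 2, 3, 1, 1, 2, 2, 1, 1].
max_i inc[i]+dec[i]−1 = 8, with one witness 4, 13, 21, 15, 12, 11, 7, 5.

8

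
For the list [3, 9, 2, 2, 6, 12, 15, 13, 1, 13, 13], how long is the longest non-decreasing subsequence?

Scanning left to right, the best length ending at each element is: 3→1, 9→2, 2→1, 2→2, 6→3, 12→4, 15→5, 13→5, 1→1, 13→6, 13→7.
So the longest non-decreasing subsequence has length 7, e.g. 2, 2, 6, 12, 13, 13, 13.

7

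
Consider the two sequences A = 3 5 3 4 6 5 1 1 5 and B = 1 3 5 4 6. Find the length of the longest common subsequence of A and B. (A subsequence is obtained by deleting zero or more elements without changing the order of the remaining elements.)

Backtracking the LCS table gives one alignment: 3 (A1,B2) → 5 (A2,B3) → 4 (A4,B4) → 6 (A5,B5).
So the longest common subsequence has length 4.

4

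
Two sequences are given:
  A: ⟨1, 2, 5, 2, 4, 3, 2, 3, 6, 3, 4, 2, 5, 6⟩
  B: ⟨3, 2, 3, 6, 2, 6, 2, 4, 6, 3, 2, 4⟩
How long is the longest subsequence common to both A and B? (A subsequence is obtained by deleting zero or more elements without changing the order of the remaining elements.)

6

Backtracking the LCS table gives one alignment: 2 (A2,B5) → 2 (A4,B7) → 4 (A5,B8) → 3 (A6,B10) → 2 (A7,B11) → 4 (A11,B12).
So the longest common subsequence has length 6.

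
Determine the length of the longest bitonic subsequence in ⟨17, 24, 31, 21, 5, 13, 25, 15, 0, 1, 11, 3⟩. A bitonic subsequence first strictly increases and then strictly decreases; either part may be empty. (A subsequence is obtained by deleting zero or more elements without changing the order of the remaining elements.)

One longest bitonic subsequence is 17, 24, 31, 25, 15, 11, 3 (positions 1,2,3,7,8,11,12): it rises to 31 then falls. Length 7 is optimal.

7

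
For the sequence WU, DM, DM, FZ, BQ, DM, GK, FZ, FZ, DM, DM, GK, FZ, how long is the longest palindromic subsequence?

One longest palindromic subsequence is DM DM FZ FZ FZ DM DM (positions 2,3,4,8,9,10,11); it reads the same forward and backward, and the interval DP gives dp[1][13] = 7.

7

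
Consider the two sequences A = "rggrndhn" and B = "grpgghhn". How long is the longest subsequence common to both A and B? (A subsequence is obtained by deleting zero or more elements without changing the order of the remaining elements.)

Backtracking the LCS table gives one alignment: r (A1,B2) → g (A2,B4) → g (A3,B5) → h (A7,B7) → n (A8,B8).
So the longest common subsequence has length 5.

5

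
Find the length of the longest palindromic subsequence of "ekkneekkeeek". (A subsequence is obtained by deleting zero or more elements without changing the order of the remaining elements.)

8

Using dp[i][j] = 2 + dp[i+1][j−1] if the ends match, else max(dp[i+1][j], dp[i][j−1]):
dp[1][12] = 8. A witness is keekkeek at positions 2,5,6,7,8,10,11,12.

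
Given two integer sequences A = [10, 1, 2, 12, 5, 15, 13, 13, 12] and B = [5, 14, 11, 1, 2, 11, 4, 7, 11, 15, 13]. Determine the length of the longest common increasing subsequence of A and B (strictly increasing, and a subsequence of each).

For each value that appears in both, track the longest common increasing run ending there.
The best achievable length is 3; one witness is 1, 2, 15 (A-positions 2,3,6, B-positions 4,5,10).

3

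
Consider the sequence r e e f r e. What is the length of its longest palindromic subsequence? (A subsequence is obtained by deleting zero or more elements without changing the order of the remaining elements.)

4

Using dp[i][j] = 2 + dp[i+1][j−1] if the ends match, else max(dp[i+1][j], dp[i][j−1]):
dp[1][6] = 4. A witness is reer at positions 1,2,3,5.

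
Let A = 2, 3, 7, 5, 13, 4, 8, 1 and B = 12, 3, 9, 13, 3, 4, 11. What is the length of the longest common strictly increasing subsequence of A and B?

2

A longest common strictly increasing subsequence is 3, 13 (length 2); it appears in order in both A and B, and no longer such subsequence exists.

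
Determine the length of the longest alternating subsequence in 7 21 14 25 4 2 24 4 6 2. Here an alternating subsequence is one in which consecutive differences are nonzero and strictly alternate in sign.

Track the best alternating length ending on an up-step vs a down-step at each position: up/down = 1/1, 2/1, 2/3, 4/1, 1/5, 1/5, 6/5, 6/7, 8/7, 1/9.
The maximum over both is 9; one such subsequence is 7, 21, 14, 25, 4, 24, 4, 6, 2.

9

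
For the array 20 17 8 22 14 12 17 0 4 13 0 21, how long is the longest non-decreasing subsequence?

Let dp[i] be the longest non-decreasing subsequence ending at position i. Then dp = [1, 1, 1, 2, 2, 2, 3, 1, 2, 3, 2, 4].
The maximum is 4; one witness is 8, 14, 17, 21 at positions 3,5,7,12.

4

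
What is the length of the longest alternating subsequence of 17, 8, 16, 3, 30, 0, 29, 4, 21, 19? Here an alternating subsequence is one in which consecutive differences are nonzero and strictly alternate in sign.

10

A longest alternating subsequence is 17, 8, 16, 3, 30, 0, 29, 4, 21, 19 (positions 1,2,3,4,5,6,7,8,9,10); its 9 consecutive differences strictly alternate in sign, and length 10 is optimal.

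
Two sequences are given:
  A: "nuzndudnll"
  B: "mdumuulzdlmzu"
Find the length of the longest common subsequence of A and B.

4

Backtracking the LCS table gives one alignment: u (A2,B6) → z (A3,B8) → d (A5,B9) → u (A6,B13).
So the longest common subsequence has length 4.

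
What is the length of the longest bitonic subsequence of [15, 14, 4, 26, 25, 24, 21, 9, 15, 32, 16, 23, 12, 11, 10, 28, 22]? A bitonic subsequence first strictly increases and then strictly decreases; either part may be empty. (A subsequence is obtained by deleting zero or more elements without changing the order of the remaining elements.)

Let inc[i] be the LIS ending at i and dec[i] the longest strictly decreasing subsequence starting at i. inc = [1, 1, 1, 2, 2, 2, 2, 2, 3, 4, 4, 5, 3, 3, 3, 6, 5], dec = [5, 4, 1, 8, 7, 6, 5, 1, 4, 5, 4, 4, 3, 2, 1, 2, 1].
max_i inc[i]+dec[i]−1 = 9, with one witness 15, 26, 25, 24, 21, 16, 12, 11, 10.

9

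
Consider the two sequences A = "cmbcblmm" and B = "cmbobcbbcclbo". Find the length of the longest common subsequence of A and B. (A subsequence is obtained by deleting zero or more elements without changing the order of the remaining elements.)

A longest common subsequence is cmbcbl (length 6); the LCS DP confirms no longer common subsequence exists.

6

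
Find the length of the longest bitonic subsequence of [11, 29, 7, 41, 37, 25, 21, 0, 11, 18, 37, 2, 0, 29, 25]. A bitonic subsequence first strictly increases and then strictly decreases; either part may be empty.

One longest bitonic subsequence is 11, 29, 41, 37, 25, 21, 18, 2, 0 (positions 1,2,4,5,6,7,10,12,13): it rises to 41 then falls. Length 9 is optimal.

9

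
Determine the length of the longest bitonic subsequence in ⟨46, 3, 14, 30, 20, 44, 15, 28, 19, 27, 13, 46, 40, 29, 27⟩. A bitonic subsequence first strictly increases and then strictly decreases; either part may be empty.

9

Let inc[i] be the LIS ending at i and dec[i] the longest strictly decreasing subsequence starting at i. inc = [1, 1, 2, 3, 3, 4, 3, 4, 4, 5, 2, 6, 6, 6, 5], dec = [5, 1, 2, 4, 3, 4, 2, 3, 2, 2, 1, 4, 3, 2, 1].
max_i inc[i]+dec[i]−1 = 9, with one witness 3, 14, 15, 19, 27, 46, 40, 29, 27.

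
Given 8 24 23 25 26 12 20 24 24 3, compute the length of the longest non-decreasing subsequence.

Scanning left to right, the best length ending at each element is: 8→1, 24→2, 23→2, 25→3, 26→4, 12→2, 20→3, 24→4, 24→5, 3→1.
So the longest non-decreasing subsequence has length 5, e.g. 8, 12, 20, 24, 24.

5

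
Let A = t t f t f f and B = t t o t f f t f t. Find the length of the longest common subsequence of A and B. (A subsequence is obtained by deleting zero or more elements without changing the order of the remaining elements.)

A longest common subsequence is ttftf (length 5); the LCS DP confirms no longer common subsequence exists.

5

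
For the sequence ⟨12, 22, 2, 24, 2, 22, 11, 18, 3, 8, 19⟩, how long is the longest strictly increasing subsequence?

Scanning left to right, the best length ending at each element is: 12→1, 22→2, 2→1, 24→3, 2→1, 22→2, 11→2, 18→3, 3→2, 8→3, 19→4.
So the longest increasing subsequence has length 4, e.g. 2, 11, 18, 19.

4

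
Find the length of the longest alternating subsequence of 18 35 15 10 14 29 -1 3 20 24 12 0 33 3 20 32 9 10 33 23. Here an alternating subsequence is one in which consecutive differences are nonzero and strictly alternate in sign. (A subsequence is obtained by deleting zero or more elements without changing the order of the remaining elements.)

13

Track the best alternating length ending on an up-step vs a down-step at each position: up/down = 1/1, 2/1, 1/3, 1/3, 4/3, 4/3, 1/5, 6/5, 6/5, 6/5, 6/7, 6/7, 8/3, 8/9, 10/9, 10/9, 10/11, 12/11, 12/3, 12/13.
The maximum over both is 13; one such subsequence is 18, 35, 10, 14, -1, 20, 12, 33, 3, 20, 9, 33, 23.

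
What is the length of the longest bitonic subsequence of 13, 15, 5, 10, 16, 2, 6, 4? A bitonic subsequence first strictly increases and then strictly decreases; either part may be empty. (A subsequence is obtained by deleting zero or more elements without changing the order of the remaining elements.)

One longest bitonic subsequence is 13, 15, 10, 6, 4 (positions 1,2,4,7,8): it rises to 15 then falls. Length 5 is optimal.

5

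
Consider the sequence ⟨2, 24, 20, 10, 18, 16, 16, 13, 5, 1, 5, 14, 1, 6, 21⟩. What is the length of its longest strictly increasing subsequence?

5

Let dp[i] be the longest increasing subsequence ending at position i. Then dp = [1, 2, 2, 2, 3, 3, 3, 3, 2, 1, 2, 4, 1, 3, 5].
The maximum is 5; one witness is 2, 10, 13, 14, 21 at positions 1,4,8,12,15.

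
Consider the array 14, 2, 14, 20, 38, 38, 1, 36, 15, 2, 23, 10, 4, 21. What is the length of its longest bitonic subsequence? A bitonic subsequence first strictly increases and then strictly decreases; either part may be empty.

Let inc[i] be the LIS ending at i and dec[i] the longest strictly decreasing subsequence starting at i. inc = [1, 1, 2, 3, 4, 4, 1, 4, 3, 2, 4, 3, 3, 4], dec = [3, 2, 3, 4, 5, 5, 1, 4, 3, 1, 3, 2, 1, 1].
max_i inc[i]+dec[i]−1 = 8, with one witness 2, 14, 20, 38, 36, 23, 10, 4.

8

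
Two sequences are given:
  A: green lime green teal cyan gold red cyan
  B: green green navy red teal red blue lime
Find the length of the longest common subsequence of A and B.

A longest common subsequence is green, green, teal, red (length 4); the LCS DP confirms no longer common subsequence exists.

4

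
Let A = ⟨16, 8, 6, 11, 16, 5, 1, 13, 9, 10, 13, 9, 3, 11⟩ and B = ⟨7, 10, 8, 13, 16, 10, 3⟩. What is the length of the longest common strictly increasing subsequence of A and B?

2

A longest common strictly increasing subsequence is 8, 13 (length 2); it appears in order in both A and B, and no longer such subsequence exists.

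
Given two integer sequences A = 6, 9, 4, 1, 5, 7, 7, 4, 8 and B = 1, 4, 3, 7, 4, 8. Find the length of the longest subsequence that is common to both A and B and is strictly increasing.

3

For each value that appears in both, track the longest common increasing run ending there.
The best achievable length is 3; one witness is 1, 4, 8 (A-positions 4,8,9, B-positions 1,2,6).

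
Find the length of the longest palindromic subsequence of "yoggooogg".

7

One longest palindromic subsequence is ggooogg (positions 3,4,5,6,7,8,9); it reads the same forward and backward, and the interval DP gives dp[1][9] = 7.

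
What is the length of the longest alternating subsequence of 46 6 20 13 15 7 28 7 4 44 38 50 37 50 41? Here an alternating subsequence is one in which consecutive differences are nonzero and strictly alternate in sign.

14

A longest alternating subsequence is 46, 6, 20, 13, 15, 7, 28, 7, 44, 38, 50, 37, 50, 41 (positions 1,2,3,4,5,6,7,8,10,11,12,13,14,15); its 13 consecutive differences strictly alternate in sign, and length 14 is optimal.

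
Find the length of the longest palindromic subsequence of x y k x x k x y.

One longest palindromic subsequence is ykxxky (positions 2,3,4,5,6,8); it reads the same forward and backward, and the interval DP gives dp[1][8] = 6.

6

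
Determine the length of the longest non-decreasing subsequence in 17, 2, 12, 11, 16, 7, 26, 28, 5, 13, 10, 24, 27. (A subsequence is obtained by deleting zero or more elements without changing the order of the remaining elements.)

One longest non-decreasing subsequence is 2, 12, 16, 26, 28 (positions 2,3,5,7,8), of length 5; no longer one exists.

5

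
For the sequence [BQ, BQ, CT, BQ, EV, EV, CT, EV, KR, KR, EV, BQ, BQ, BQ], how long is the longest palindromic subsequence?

11

One longest palindromic subsequence is BQ BQ BQ EV EV CT EV EV BQ BQ BQ (positions 1,2,4,5,6,7,8,11,12,13,14); it reads the same forward and backward, and the interval DP gives dp[1][14] = 11.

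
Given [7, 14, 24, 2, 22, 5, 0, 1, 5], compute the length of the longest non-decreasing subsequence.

3

Let dp[i] be the longest non-decreasing subsequence ending at position i. Then dp = [1, 2, 3, 1, 3, 2, 1, 2, 3].
The maximum is 3; one witness is 7, 14, 24 at positions 1,2,3.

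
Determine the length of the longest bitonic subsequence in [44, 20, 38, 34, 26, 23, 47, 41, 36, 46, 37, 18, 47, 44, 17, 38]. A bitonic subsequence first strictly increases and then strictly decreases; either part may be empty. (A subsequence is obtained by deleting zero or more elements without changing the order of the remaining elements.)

7

Let inc[i] be the LIS ending at i and dec[i] the longest strictly decreasing subsequence starting at i. inc = [1, 1, 2, 2, 2, 2, 3, 3, 3, 4, 4, 1, 5, 5, 1, 5], dec = [7, 3, 6, 5, 4, 3, 5, 4, 3, 4, 3, 2, 3, 2, 1, 1].
max_i inc[i]+dec[i]−1 = 7, with one witness 44, 38, 34, 26, 23, 18, 17.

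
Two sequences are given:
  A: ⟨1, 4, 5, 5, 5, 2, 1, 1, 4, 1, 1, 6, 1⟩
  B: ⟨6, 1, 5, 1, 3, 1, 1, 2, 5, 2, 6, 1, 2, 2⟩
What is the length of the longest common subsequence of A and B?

7

A longest common subsequence is 1, 5, 1, 1, 1, 6, 1 (length 7); the LCS DP confirms no longer common subsequence exists.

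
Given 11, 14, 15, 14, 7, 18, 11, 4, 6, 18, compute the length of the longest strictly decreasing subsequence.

4

One longest decreasing subsequence is 15, 14, 7, 4 (positions 3,4,5,8), of length 4; no longer one exists.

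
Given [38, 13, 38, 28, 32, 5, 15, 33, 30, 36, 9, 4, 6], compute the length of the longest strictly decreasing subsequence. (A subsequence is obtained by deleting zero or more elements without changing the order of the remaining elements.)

Let dp[i] be the longest decreasing subsequence ending at position i. Then dp = [1, 2, 1, 2, 2, 3, 3, 2, 3, 2, 4, 5, 5].
The maximum is 5; one witness is 38, 28, 15, 9, 4 at positions 1,4,7,11,12.

5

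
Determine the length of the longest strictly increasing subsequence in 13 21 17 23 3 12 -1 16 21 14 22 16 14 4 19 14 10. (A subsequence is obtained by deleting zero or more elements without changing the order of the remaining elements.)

5

Scanning left to right, the best length ending at each element is: 13→1, 21→2, 17→2, 23→3, 3→1, 12→2, -1→1, 16→3, 21→4, 14→3, 22→5, 16→4, 14→3, 4→2, 19→5, 14→3, 10→3.
So the longest increasing subsequence has length 5, e.g. 3, 12, 16, 21, 22.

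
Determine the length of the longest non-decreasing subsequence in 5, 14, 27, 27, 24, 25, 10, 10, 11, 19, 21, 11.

One longest non-decreasing subsequence is 5, 10, 10, 11, 19, 21 (positions 1,7,8,9,10,11), of length 6; no longer one exists.

6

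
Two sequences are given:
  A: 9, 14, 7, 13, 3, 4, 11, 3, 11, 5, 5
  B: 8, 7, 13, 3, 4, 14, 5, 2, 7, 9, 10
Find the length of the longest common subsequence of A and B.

5

A longest common subsequence is 7, 13, 3, 4, 5 (length 5); the LCS DP confirms no longer common subsequence exists.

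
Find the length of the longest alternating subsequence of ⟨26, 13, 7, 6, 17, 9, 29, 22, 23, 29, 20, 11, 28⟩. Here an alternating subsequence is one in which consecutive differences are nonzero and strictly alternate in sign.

9

A longest alternating subsequence is 26, 13, 17, 9, 29, 22, 23, 20, 28 (positions 1,2,5,6,7,8,9,11,13); its 8 consecutive differences strictly alternate in sign, and length 9 is optimal.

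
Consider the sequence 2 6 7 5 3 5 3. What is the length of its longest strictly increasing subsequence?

One longest increasing subsequence is 2, 6, 7 (positions 1,2,3), of length 3; no longer one exists.

3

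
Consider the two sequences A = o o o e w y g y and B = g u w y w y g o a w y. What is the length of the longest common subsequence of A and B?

4

Backtracking the LCS table gives one alignment: w (A5,B5) → y (A6,B6) → g (A7,B7) → y (A8,B11).
So the longest common subsequence has length 4.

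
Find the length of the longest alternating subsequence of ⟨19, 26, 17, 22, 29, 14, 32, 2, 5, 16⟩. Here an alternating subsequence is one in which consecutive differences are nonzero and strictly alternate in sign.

A longest alternating subsequence is 19, 26, 17, 22, 14, 32, 2, 5 (positions 1,2,3,4,6,7,8,9); its 7 consecutive differences strictly alternate in sign, and length 8 is optimal.

8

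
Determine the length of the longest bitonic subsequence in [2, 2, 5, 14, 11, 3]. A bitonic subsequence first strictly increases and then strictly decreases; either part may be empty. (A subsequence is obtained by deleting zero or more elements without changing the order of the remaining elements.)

5

One longest bitonic subsequence is 2, 5, 14, 11, 3 (positions 1,3,4,5,6): it rises to 14 then falls. Length 5 is optimal.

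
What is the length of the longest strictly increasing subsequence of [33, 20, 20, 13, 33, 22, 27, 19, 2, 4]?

3

Let dp[i] be the longest increasing subsequence ending at position i. Then dp = [1, 1, 1, 1, 2, 2, 3, 2, 1, 2].
The maximum is 3; one witness is 20, 22, 27 at positions 2,6,7.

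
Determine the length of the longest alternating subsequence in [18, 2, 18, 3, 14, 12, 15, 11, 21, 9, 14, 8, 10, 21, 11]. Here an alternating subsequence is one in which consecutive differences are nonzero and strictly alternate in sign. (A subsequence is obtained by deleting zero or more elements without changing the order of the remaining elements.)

Track the best alternating length ending on an up-step vs a down-step at each position: up/down = 1/1, 1/2, 3/1, 3/4, 5/4, 5/6, 7/4, 5/8, 9/1, 5/10, 11/10, 5/12, 13/12, 13/1, 13/14.
The maximum over both is 14; one such subsequence is 18, 2, 18, 3, 14, 12, 15, 11, 21, 9, 14, 8, 21, 11.

14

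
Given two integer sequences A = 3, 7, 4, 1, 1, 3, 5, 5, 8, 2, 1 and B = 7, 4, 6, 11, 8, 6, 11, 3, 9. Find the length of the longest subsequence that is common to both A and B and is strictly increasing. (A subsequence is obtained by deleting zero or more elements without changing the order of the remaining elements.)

For each value that appears in both, track the longest common increasing run ending there.
The best achievable length is 2; one witness is 7, 8 (A-positions 2,9, B-positions 1,5).

2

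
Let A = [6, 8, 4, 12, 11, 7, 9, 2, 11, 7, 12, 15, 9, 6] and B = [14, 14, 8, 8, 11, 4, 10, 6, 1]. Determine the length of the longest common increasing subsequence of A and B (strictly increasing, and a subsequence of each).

2

For each value that appears in both, track the longest common increasing run ending there.
The best achievable length is 2; one witness is 8, 11 (A-positions 2,5, B-positions 3,5).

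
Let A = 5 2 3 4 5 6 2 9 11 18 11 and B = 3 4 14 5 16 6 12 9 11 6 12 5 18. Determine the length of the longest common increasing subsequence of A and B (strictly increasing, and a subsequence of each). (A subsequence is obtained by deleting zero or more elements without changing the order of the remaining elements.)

For each value that appears in both, track the longest common increasing run ending there.
The best achievable length is 7; one witness is 3, 4, 5, 6, 9, 11, 18 (A-positions 3,4,5,6,8,9,10, B-positions 1,2,4,6,8,9,13).

7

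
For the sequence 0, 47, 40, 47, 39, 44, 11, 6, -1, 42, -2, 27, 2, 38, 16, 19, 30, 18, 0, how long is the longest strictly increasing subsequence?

Scanning left to right, the best length ending at each element is: 0→1, 47→2, 40→2, 47→3, 39→2, 44→3, 11→2, 6→2, -1→1, 42→3, -2→1, 27→3, 2→2, 38→4, 16→3, 19→4, 30→5, 18→4, 0→2.
So the longest increasing subsequence has length 5, e.g. 0, 11, 16, 19, 30.

5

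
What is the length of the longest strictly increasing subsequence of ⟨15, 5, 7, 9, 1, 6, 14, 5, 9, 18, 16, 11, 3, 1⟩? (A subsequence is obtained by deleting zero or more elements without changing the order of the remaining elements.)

Let dp[i] be the longest increasing subsequence ending at position i. Then dp = [1, 1, 2, 3, 1, 2, 4, 2, 3, 5, 5, 4, 2, 1].
The maximum is 5; one witness is 5, 7, 9, 14, 18 at positions 2,3,4,7,10.

5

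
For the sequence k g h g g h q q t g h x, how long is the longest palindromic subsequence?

6

Using dp[i][j] = 2 + dp[i+1][j−1] if the ends match, else max(dp[i+1][j], dp[i][j−1]):
dp[1][12] = 6. A witness is hgqqgh at positions 3,4,7,8,10,11.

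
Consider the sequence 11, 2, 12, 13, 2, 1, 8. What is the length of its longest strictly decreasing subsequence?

Scanning left to right, the best length ending at each element is: 11→1, 2→2, 12→1, 13→1, 2→2, 1→3, 8→2.
So the longest decreasing subsequence has length 3, e.g. 11, 2, 1.

3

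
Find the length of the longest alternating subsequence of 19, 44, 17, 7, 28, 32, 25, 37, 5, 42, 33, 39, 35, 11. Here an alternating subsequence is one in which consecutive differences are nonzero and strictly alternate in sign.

11

A longest alternating subsequence is 19, 44, 17, 28, 25, 37, 5, 42, 33, 39, 35 (positions 1,2,3,5,7,8,9,10,11,12,13); its 10 consecutive differences strictly alternate in sign, and length 11 is optimal.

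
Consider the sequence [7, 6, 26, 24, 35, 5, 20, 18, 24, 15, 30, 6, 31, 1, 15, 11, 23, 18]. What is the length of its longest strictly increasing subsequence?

One longest increasing subsequence is 7, 20, 24, 30, 31 (positions 1,7,9,11,13), of length 5; no longer one exists.

5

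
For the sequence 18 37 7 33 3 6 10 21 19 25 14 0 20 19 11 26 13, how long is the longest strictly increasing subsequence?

6

Let dp[i] be the longest increasing subsequence ending at position i. Then dp = [1, 2, 1, 2, 1, 2, 3, 4, 4, 5, 4, 1, 5, 5, 4, 6, 5].
The maximum is 6; one witness is 3, 6, 10, 21, 25, 26 at positions 5,6,7,8,10,16.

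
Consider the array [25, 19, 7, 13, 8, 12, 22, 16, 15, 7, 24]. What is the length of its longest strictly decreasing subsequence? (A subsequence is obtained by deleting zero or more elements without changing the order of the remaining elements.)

One longest decreasing subsequence is 25, 19, 13, 8, 7 (positions 1,2,4,5,10), of length 5; no longer one exists.

5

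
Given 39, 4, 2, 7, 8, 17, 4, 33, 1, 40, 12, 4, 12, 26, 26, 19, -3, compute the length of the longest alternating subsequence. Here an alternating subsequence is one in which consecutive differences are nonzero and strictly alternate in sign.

A longest alternating subsequence is 39, 4, 7, 4, 33, 1, 40, 12, 26, 19 (positions 1,2,4,7,8,9,10,11,14,16); its 9 consecutive differences strictly alternate in sign, and length 10 is optimal.

10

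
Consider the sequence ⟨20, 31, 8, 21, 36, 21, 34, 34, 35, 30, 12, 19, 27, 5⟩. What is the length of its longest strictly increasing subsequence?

4

Let dp[i] be the longest increasing subsequence ending at position i. Then dp = [1, 2, 1, 2, 3, 2, 3, 3, 4, 3, 2, 3, 4, 1].
The maximum is 4; one witness is 20, 31, 34, 35 at positions 1,2,7,9.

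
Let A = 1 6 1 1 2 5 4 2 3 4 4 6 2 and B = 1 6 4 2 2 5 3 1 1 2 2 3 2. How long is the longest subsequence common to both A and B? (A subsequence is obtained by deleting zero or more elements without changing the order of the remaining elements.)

A longest common subsequence is 1, 6, 1, 1, 2, 2, 3, 2 (length 8); the LCS DP confirms no longer common subsequence exists.

8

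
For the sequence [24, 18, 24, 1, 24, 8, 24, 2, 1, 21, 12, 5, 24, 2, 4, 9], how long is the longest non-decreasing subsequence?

One longest non-decreasing subsequence is 24, 24, 24, 24, 24 (positions 1,3,5,7,13), of length 5; no longer one exists.

5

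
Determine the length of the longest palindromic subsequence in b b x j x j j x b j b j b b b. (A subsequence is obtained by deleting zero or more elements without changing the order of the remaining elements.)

10

Using dp[i][j] = 2 + dp[i+1][j−1] if the ends match, else max(dp[i+1][j], dp[i][j−1]):
dp[1][15] = 10. A witness is bbjxjjxjbb at positions 1,2,4,5,6,7,8,12,14,15.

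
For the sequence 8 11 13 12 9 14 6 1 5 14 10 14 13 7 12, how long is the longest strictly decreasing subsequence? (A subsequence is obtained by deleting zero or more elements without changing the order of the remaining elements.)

One longest decreasing subsequence is 13, 12, 9, 6, 1 (positions 3,4,5,7,8), of length 5; no longer one exists.

5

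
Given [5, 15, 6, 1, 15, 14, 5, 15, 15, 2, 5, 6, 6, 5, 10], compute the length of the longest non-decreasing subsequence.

6

One longest non-decreasing subsequence is 5, 5, 5, 6, 6, 10 (positions 1,7,11,12,13,15), of length 6; no longer one exists.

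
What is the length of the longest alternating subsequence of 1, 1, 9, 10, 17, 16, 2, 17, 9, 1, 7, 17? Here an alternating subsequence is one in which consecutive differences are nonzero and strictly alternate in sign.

6

Track the best alternating length ending on an up-step vs a down-step at each position: up/down = 1/1, 1/1, 2/1, 2/1, 2/1, 2/3, 2/3, 4/1, 4/5, 1/5, 6/5, 6/1.
The maximum over both is 6; one such subsequence is 1, 17, 16, 17, 1, 7.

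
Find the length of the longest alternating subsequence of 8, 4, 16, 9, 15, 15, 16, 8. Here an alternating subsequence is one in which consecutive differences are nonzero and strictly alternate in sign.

Track the best alternating length ending on an up-step vs a down-step at each position: up/down = 1/1, 1/2, 3/1, 3/4, 5/4, 5/4, 5/1, 3/6.
The maximum over both is 6; one such subsequence is 8, 4, 16, 9, 15, 8.

6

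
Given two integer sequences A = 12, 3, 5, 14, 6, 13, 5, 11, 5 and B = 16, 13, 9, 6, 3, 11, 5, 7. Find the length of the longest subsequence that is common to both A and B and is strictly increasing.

A longest common strictly increasing subsequence is 6, 11 (length 2); it appears in order in both A and B, and no longer such subsequence exists.

2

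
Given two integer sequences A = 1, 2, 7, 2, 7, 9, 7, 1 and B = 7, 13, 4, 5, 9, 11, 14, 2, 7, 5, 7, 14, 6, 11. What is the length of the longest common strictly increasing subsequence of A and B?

2

For each value that appears in both, track the longest common increasing run ending there.
The best achievable length is 2; one witness is 7, 9 (A-positions 3,6, B-positions 1,5).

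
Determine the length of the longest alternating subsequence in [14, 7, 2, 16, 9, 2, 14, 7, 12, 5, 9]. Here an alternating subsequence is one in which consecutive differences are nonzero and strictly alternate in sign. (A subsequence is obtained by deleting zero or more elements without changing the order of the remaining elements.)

9

Track the best alternating length ending on an up-step vs a down-step at each position: up/down = 1/1, 1/2, 1/2, 3/1, 3/4, 1/4, 5/4, 5/6, 7/6, 5/8, 9/8.
The maximum over both is 9; one such subsequence is 14, 7, 16, 9, 14, 7, 12, 5, 9.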